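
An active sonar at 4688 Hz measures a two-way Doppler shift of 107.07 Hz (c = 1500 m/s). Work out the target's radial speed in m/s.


From fd = 2*f*v/c, v = c*fd/(2*f) = 1500 * 107.07 / (2*4688) = 17.13

17.13 m/s


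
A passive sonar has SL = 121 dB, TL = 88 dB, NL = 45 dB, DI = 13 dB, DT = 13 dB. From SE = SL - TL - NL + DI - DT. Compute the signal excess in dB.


SE = SL - TL - NL + DI - DT = 121 - 88 - 45 + 13 - 13 = -12

-12 dB


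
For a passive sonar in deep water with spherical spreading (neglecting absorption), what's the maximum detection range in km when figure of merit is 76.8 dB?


At max range FOM = TL, so 20*log10(R) = 76.8
R = 10^(76.8/20) = 6918.31 m = 6.92 km

6.92 km


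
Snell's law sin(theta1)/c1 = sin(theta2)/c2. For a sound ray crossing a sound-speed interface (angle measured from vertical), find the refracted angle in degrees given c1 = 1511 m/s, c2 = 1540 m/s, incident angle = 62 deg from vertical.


sin(theta2) = (c2/c1)*sin(theta1) = (1540/1511)*sin(62 deg) = 0.89989
theta2 = arcsin(0.89989) = 64.14

64.14 deg


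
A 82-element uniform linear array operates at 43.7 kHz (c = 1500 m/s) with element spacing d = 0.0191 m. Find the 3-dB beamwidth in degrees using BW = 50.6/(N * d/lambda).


Step 1: lambda = 1500/43700 = 0.03432 m
Step 2: d/lambda = 0.0191/0.03432 = 0.5565
Step 3: BW = 50.6/(N * d/lambda) = 50.6/(82 * 0.5565) = 1.11

1.11 deg


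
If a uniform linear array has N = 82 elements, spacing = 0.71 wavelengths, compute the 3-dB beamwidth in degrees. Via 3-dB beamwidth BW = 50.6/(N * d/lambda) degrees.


BW = 50.6 / (82 * 0.71) = 50.6 / 58.22 = 0.87

0.87 deg


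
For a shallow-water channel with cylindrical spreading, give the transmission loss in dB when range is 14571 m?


TL = 10*log10(14571) = 41.63

41.63 dB


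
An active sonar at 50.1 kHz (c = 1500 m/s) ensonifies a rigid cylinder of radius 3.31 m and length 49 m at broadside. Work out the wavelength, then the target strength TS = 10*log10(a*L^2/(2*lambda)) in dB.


Step 1: lambda = c/f = 1500/50100 = 0.02994 m
Step 2: TS = 10*log10(a*L^2/(2*lambda)) = 10*log10(3.31*49^2/(2*0.02994)) = 51.23

51.23 dB


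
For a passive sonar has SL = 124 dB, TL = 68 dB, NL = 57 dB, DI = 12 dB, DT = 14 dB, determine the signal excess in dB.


SE = SL - TL - NL + DI - DT = 124 - 68 - 57 + 12 - 14 = -3

-3 dB


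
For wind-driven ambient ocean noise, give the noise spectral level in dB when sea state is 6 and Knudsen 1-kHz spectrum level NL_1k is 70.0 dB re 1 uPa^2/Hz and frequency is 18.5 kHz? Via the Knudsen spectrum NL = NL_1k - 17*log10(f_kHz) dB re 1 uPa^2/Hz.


NL = NL_1k - 17*log10(f_kHz) = 70.0 - 17*log10(18.5) = 70.0 - (21.54) = 48.46

48.46 dB


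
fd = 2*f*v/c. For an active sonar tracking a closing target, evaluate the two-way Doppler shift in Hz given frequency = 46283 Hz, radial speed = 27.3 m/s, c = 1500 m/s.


1684.7 Hz


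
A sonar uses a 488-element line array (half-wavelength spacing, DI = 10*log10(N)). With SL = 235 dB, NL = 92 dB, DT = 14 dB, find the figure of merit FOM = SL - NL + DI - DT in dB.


Step 1: DI = 10*log10(488) = 26.88 dB
Step 2: FOM = SL - NL + DI - DT = 235 - 92 + 26.88 - 14 = 155.88

155.88 dB


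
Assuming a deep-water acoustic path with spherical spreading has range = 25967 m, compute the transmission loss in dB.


TL = 20*log10(25967) = 88.29

88.29 dB


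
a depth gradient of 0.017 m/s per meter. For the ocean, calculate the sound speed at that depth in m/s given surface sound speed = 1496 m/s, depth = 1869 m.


c = 1496 + 0.017 * 1869 = 1527.773

1527.773 m/s


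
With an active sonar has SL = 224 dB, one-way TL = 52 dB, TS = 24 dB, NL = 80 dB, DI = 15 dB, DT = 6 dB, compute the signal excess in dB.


SE = SL - 2*TL + TS - NL + DI - DT = 224 - 2*52 + (24) - 80 + 15 - 6 = 73

73 dB


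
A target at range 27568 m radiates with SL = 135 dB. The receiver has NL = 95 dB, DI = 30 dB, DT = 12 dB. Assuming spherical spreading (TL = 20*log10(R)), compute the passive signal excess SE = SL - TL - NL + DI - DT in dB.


Step 1: TL = 20*log10(27568) = 88.81 dB
Step 2: SE = 135 - 88.81 - 95 + 30 - 12 = -30.81

-30.81 dB


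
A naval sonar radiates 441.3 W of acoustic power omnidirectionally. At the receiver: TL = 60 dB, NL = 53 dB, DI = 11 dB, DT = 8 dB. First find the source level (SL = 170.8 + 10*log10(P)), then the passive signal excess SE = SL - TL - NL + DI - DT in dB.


Step 1: SL = 170.8 + 10*log10(441.3) = 197.25 dB
Step 2: SE = SL - TL - NL + DI - DT = 197.25 - 60 - 53 + 11 - 8 = 87.25

87.25 dB


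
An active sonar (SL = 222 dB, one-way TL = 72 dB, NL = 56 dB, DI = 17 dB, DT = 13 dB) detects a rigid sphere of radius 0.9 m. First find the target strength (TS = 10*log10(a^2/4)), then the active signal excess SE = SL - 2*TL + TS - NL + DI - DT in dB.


Step 1: TS = 10*log10(0.9^2/4) = -6.94 dB
Step 2: SE = SL - 2*TL + TS - NL + DI - DT = 222 - 2*72 + (-6.94) - 56 + 17 - 13 = 19.06

19.06 dB


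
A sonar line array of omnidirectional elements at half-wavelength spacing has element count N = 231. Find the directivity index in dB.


DI = 10*log10(231) = 23.64

23.64 dB


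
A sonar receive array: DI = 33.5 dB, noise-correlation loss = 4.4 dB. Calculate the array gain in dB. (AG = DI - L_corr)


29.1 dB


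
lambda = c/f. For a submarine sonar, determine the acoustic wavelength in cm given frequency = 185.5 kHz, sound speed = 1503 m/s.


0.81 cm


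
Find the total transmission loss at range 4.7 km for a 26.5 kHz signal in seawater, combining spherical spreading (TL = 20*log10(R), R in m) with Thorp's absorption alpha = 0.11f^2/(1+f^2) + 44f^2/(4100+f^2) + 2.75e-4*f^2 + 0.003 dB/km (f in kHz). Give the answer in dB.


105.12 dB


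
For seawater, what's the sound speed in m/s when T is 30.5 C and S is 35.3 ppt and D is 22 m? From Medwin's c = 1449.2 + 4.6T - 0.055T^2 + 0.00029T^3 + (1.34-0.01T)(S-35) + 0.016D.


1547.23 m/s


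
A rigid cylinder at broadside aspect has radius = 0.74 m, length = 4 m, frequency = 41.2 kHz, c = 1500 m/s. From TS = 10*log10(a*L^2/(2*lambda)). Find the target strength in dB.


22.11 dB


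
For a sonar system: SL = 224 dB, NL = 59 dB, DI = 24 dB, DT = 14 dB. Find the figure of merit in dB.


FOM = SL - NL + DI - DT = 224 - 59 + 24 - 14 = 175

175 dB


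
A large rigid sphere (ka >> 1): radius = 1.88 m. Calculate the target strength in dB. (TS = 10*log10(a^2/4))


TS = 10*log10(1.88^2 / 4) = 10*log10(0.8836) = -0.54

-0.54 dB


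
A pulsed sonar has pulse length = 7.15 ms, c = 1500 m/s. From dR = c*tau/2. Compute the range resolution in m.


dR = c*tau/2 = 1500 * 7.15e-3 / 2 = 5.3625

5.3625 m


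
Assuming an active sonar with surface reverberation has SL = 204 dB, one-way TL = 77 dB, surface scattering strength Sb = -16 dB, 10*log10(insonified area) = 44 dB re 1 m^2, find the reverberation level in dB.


RL = SL - 2*TL + Sb + 10*log10(A) = 204 - 2*77 + (-16) + 44 = 78

78 dB


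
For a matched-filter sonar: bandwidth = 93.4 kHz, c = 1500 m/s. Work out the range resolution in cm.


dR = c/(2*BW) = 1500 / (2 * 93.4e3) = 0.008 m = 0.8 cm

0.8 cm


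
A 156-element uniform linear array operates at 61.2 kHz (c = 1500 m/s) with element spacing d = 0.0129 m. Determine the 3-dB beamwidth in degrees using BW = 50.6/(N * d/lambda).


Step 1: lambda = 1500/61200 = 0.02451 m
Step 2: d/lambda = 0.0129/0.02451 = 0.5263
Step 3: BW = 50.6/(N * d/lambda) = 50.6/(156 * 0.5263) = 0.62

0.62 deg


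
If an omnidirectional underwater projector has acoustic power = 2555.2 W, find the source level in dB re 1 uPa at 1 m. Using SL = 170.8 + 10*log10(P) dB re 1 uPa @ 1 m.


204.87 dB


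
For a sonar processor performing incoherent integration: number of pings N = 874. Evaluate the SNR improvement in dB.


Gain = 5*log10(874) = 14.71

14.71 dB


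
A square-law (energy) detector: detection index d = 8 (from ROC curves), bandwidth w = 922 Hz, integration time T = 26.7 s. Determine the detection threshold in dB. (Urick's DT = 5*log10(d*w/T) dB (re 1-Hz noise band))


DT = 5*log10(d*w/T) = 5*log10(8 * 922 / 26.7) = 5*log10(276.25) = 12.21

12.21 dB


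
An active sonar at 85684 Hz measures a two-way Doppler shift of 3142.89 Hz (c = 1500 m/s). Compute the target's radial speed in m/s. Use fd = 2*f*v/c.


27.51 m/s


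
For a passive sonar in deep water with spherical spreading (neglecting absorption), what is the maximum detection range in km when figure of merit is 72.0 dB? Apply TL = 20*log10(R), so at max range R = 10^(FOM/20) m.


3.98 km


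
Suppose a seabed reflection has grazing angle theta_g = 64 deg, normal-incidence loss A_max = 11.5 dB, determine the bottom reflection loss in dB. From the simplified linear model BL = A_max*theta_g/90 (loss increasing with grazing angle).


8.18 dB


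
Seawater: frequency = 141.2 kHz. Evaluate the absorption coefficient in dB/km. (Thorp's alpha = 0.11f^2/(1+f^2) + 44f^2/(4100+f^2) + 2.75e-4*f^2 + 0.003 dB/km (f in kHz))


f^2 = 19937.44
alpha = 0.11*19937.44/(1+19937.44) + 44*19937.44/(4100+19937.44) + 2.75e-4*19937.44 + 0.003 = 42.091

42.091 dB/km


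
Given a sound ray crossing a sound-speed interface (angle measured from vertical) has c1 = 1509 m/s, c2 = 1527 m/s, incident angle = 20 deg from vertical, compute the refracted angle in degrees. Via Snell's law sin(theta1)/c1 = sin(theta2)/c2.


sin(theta2) = (c2/c1)*sin(theta1) = (1527/1509)*sin(20 deg) = 0.3461
theta2 = arcsin(0.3461) = 20.25

20.25 deg


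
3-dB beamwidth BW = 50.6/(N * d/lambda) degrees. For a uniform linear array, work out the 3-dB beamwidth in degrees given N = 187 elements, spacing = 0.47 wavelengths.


BW = 50.6 / (187 * 0.47) = 50.6 / 87.89 = 0.58

0.58 deg


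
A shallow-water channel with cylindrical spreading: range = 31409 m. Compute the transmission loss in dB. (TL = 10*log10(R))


TL = 10*log10(31409) = 44.97

44.97 dB


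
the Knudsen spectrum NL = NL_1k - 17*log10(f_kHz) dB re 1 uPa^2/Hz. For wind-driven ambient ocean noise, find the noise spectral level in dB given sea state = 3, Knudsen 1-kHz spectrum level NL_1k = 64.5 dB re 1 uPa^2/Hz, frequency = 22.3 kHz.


NL = NL_1k - 17*log10(f_kHz) = 64.5 - 17*log10(22.3) = 64.5 - (22.92) = 41.58

41.58 dB


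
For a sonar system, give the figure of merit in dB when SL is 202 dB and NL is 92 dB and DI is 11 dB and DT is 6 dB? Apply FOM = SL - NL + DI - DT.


115 dB


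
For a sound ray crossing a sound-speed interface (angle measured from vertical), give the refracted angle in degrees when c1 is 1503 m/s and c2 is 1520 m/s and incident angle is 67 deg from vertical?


sin(theta2) = (c2/c1)*sin(theta1) = (1520/1503)*sin(67 deg) = 0.93092
theta2 = arcsin(0.93092) = 68.58

68.58 deg


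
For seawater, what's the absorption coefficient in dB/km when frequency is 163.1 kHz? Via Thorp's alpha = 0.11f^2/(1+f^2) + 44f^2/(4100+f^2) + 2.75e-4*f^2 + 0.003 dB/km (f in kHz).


f^2 = 26601.61
alpha = 0.11*26601.61/(1+26601.61) + 44*26601.61/(4100+26601.61) + 2.75e-4*26601.61 + 0.003 = 45.553

45.553 dB/km


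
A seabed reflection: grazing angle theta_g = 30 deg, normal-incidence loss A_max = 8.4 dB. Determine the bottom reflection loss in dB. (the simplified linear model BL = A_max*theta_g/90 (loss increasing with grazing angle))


2.8 dB


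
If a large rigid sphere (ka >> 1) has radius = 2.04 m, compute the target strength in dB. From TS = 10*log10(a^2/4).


0.17 dB


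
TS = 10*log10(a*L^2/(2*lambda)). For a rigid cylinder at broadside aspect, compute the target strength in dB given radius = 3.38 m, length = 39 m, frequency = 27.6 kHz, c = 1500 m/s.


lambda = 1500/27600 = 0.05435 m
TS = 10*log10(3.38*39^2/(2*0.05435)) = 46.75

46.75 dB


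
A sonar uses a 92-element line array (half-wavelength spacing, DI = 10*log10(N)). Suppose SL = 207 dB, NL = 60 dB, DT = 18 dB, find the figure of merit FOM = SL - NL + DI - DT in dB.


Step 1: DI = 10*log10(92) = 19.64 dB
Step 2: FOM = SL - NL + DI - DT = 207 - 60 + 19.64 - 18 = 148.64

148.64 dB


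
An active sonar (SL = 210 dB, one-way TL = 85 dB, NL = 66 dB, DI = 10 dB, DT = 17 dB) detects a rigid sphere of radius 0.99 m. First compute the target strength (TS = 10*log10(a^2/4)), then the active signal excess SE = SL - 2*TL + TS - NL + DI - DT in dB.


Step 1: TS = 10*log10(0.99^2/4) = -6.11 dB
Step 2: SE = SL - 2*TL + TS - NL + DI - DT = 210 - 2*85 + (-6.11) - 66 + 10 - 17 = -39.11

-39.11 dB


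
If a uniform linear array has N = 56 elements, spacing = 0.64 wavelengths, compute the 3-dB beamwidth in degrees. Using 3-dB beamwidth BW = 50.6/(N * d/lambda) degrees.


BW = 50.6 / (56 * 0.64) = 50.6 / 35.84 = 1.41

1.41 deg


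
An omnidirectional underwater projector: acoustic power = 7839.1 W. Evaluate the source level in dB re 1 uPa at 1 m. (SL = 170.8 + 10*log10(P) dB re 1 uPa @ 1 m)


SL = 170.8 + 10*log10(7839.1) = 170.8 + 38.94 = 209.74

209.74 dB


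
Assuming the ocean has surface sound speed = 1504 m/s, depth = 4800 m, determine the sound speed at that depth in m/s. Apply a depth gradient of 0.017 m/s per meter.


c = 1504 + 0.017 * 4800 = 1585.6

1585.6 m/s


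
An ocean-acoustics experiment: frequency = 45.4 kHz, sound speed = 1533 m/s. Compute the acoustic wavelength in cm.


lambda = c/f = 1533 / 45400 = 0.0338 m = 3.38 cm

3.38 cm


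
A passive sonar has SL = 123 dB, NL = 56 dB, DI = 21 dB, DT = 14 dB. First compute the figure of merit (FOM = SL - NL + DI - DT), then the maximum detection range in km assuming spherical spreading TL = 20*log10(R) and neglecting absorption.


Step 1: FOM = SL - NL + DI - DT = 123 - 56 + 21 - 14 = 74 dB
Step 2: at max range FOM = TL = 20*log10(R), so R = 10^(74/20) = 5011.87 m = 5.01 km

5.01 km


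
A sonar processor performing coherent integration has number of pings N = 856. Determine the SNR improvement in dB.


Gain = 10*log10(856) = 29.32

29.32 dB


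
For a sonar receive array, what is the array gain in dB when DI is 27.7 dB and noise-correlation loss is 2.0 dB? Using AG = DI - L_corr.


AG = DI - L_corr = 27.7 - 2.0 = 25.7

25.7 dB


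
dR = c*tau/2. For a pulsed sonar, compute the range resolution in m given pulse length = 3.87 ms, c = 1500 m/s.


dR = c*tau/2 = 1500 * 3.87e-3 / 2 = 2.9025

2.9025 m


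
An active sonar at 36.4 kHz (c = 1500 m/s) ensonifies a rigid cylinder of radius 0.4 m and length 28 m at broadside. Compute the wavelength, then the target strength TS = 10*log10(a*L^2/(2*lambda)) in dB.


Step 1: lambda = c/f = 1500/36400 = 0.04121 m
Step 2: TS = 10*log10(a*L^2/(2*lambda)) = 10*log10(0.4*28^2/(2*0.04121)) = 35.8

35.8 dB


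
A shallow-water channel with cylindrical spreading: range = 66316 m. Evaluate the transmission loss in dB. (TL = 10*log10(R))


TL = 10*log10(66316) = 48.22

48.22 dB


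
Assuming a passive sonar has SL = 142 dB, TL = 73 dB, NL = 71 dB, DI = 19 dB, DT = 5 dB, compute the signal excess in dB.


SE = SL - TL - NL + DI - DT = 142 - 73 - 71 + 19 - 5 = 12

12 dB


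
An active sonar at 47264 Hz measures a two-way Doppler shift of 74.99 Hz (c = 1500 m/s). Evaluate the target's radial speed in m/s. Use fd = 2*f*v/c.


From fd = 2*f*v/c, v = c*fd/(2*f) = 1500 * 74.99 / (2*47264) = 1.19

1.19 m/s


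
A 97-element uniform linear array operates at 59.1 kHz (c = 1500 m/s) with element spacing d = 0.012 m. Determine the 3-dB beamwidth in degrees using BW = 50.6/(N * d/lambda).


Step 1: lambda = 1500/59100 = 0.02538 m
Step 2: d/lambda = 0.012/0.02538 = 0.4728
Step 3: BW = 50.6/(N * d/lambda) = 50.6/(97 * 0.4728) = 1.1

1.1 deg


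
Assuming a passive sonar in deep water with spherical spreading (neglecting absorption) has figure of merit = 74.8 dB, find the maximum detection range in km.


At max range FOM = TL, so 20*log10(R) = 74.8
R = 10^(74.8/20) = 5495.41 m = 5.5 km

5.5 km


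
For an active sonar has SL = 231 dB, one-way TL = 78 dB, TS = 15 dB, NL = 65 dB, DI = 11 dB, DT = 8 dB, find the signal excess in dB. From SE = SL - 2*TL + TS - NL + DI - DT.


28 dB


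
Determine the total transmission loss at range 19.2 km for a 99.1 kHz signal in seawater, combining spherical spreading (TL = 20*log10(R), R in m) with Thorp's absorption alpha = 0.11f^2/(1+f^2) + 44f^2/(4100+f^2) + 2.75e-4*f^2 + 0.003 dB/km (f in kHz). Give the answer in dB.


Step 1 (Thorp): alpha = 0.11*9820.81/(1+9820.81) + 44*9820.81/(4100+9820.81) + 2.75e-4*9820.81 + 0.003 = 33.8547 dB/km
Step 2: TL_spread = 20*log10(19200) = 85.67 dB
Step 3: TL_abs = alpha*R = 33.8547 * 19.2 = 650.01 dB
Step 4: TL_total = 85.67 + 650.01 = 735.68

735.68 dB


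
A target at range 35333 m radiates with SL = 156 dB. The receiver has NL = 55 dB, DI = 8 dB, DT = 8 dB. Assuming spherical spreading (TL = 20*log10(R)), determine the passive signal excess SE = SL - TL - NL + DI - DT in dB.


10.04 dB


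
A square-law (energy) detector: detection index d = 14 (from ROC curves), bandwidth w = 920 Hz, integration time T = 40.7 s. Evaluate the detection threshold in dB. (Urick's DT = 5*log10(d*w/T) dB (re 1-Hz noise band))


12.5 dB


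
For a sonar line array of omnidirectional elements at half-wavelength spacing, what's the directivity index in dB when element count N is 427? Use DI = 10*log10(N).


26.3 dB


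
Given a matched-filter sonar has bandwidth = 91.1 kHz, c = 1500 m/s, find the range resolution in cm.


0.82 cm


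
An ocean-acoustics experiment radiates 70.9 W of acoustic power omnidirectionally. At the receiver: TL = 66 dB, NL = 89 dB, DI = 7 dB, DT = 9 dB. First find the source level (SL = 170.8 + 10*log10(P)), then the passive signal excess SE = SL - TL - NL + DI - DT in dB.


Step 1: SL = 170.8 + 10*log10(70.9) = 189.31 dB
Step 2: SE = SL - TL - NL + DI - DT = 189.31 - 66 - 89 + 7 - 9 = 32.31

32.31 dB


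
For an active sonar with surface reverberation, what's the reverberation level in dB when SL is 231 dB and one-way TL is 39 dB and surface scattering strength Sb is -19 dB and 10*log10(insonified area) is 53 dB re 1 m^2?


RL = SL - 2*TL + Sb + 10*log10(A) = 231 - 2*39 + (-19) + 53 = 187

187 dB


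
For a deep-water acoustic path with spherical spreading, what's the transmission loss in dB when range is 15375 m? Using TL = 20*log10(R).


TL = 20*log10(15375) = 83.74

83.74 dB


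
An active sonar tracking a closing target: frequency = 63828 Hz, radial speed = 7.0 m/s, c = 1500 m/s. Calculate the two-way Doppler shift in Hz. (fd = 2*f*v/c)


fd = 2*f*v/c = 2 * 63828 * 7.0 / 1500 = 595.73

595.73 Hz


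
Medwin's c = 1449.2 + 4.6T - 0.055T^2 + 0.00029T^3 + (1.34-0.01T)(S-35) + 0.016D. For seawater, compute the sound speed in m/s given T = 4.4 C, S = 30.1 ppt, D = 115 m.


1463.89 m/s


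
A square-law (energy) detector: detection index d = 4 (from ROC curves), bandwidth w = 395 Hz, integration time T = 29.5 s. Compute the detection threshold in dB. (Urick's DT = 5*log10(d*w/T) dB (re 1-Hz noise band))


8.64 dB


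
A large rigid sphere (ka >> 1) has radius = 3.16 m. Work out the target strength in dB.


3.97 dB


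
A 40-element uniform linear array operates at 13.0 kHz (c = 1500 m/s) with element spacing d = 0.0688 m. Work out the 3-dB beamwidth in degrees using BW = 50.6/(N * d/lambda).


2.12 deg


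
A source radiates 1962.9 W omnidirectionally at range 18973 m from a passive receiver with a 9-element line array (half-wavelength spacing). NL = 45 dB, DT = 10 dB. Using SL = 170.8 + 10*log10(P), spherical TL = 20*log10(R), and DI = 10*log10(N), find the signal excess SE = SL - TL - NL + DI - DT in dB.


Step 1: SL = 170.8 + 10*log10(1962.9) = 203.73 dB
Step 2: TL = 20*log10(18973) = 85.56 dB
Step 3: DI = 10*log10(9) = 9.54 dB
Step 4: SE = SL - TL - NL + DI - DT = 203.73 - 85.56 - 45 + 9.54 - 10 = 72.71

72.71 dB


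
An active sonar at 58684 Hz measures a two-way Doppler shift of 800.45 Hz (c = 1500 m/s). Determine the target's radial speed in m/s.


10.23 m/s


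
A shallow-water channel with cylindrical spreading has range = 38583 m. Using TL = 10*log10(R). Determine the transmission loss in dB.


45.86 dB


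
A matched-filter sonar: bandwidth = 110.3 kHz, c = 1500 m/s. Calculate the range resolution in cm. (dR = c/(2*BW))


0.68 cm


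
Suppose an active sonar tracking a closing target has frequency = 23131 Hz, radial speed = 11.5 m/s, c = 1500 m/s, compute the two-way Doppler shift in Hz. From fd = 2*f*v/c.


354.68 Hz


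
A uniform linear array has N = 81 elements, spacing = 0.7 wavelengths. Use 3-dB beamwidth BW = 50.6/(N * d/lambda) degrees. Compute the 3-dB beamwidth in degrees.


0.89 deg


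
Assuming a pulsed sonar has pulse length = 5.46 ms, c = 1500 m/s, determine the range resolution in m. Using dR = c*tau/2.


dR = c*tau/2 = 1500 * 5.46e-3 / 2 = 4.095

4.095 m


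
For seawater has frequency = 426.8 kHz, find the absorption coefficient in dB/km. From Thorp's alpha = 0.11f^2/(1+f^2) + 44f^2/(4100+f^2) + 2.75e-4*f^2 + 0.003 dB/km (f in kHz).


93.238 dB/km


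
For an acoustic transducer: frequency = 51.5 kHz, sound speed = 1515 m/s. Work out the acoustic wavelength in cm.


lambda = c/f = 1515 / 51500 = 0.0294 m = 2.94 cm

2.94 cm


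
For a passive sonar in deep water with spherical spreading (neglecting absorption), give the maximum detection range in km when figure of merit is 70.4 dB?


At max range FOM = TL, so 20*log10(R) = 70.4
R = 10^(70.4/20) = 3311.31 m = 3.31 km

3.31 km


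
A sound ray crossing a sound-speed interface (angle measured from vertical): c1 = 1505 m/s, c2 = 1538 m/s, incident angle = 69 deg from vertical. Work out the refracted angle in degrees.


72.56 deg


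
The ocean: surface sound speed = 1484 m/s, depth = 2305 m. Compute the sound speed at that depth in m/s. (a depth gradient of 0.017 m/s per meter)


1523.185 m/s


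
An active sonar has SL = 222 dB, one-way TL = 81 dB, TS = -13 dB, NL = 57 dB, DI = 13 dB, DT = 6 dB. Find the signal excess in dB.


SE = SL - 2*TL + TS - NL + DI - DT = 222 - 2*81 + (-13) - 57 + 13 - 6 = -3

-3 dB


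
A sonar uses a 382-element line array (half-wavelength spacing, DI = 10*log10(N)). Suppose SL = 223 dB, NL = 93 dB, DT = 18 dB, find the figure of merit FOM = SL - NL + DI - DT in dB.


Step 1: DI = 10*log10(382) = 25.82 dB
Step 2: FOM = SL - NL + DI - DT = 223 - 93 + 25.82 - 18 = 137.82

137.82 dB


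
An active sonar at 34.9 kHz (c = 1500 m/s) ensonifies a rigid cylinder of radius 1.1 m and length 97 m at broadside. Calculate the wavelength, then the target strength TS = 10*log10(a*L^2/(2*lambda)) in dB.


Step 1: lambda = c/f = 1500/34900 = 0.04298 m
Step 2: TS = 10*log10(a*L^2/(2*lambda)) = 10*log10(1.1*97^2/(2*0.04298)) = 50.81

50.81 dB


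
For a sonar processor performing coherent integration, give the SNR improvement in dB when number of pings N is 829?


29.19 dB


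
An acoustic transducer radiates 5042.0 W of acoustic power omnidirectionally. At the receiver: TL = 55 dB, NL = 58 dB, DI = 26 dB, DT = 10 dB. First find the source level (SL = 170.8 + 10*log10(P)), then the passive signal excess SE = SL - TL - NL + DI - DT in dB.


Step 1: SL = 170.8 + 10*log10(5042.0) = 207.83 dB
Step 2: SE = SL - TL - NL + DI - DT = 207.83 - 55 - 58 + 26 - 10 = 110.83

110.83 dB


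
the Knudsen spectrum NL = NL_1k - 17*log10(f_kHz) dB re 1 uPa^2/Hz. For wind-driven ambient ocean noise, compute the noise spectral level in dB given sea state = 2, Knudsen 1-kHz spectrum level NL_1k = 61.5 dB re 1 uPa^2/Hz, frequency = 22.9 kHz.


NL = NL_1k - 17*log10(f_kHz) = 61.5 - 17*log10(22.9) = 61.5 - (23.12) = 38.38

38.38 dB


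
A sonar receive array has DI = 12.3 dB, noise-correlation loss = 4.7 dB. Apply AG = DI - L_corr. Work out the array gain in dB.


7.6 dB


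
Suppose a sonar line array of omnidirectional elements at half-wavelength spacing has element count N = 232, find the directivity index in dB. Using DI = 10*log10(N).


DI = 10*log10(232) = 23.65

23.65 dB


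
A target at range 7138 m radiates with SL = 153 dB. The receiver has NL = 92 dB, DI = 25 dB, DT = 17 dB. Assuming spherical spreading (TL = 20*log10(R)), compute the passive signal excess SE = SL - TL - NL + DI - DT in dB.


-8.07 dB


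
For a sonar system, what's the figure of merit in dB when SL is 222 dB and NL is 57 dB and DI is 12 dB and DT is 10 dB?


FOM = SL - NL + DI - DT = 222 - 57 + 12 - 10 = 167

167 dB


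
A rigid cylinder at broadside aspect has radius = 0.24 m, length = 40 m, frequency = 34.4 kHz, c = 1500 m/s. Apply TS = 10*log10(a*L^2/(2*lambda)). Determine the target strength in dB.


lambda = 1500/34400 = 0.0436 m
TS = 10*log10(0.24*40^2/(2*0.0436)) = 36.44

36.44 dB


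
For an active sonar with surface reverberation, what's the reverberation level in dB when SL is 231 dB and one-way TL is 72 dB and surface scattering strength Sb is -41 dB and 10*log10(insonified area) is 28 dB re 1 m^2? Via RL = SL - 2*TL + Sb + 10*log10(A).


RL = SL - 2*TL + Sb + 10*log10(A) = 231 - 2*72 + (-41) + 28 = 74

74 dB


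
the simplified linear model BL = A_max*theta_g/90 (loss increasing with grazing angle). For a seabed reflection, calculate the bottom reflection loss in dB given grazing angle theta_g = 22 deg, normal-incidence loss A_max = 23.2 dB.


5.67 dB


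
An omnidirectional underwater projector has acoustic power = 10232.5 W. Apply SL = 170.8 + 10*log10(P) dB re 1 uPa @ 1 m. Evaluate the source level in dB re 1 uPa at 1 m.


SL = 170.8 + 10*log10(10232.5) = 170.8 + 40.1 = 210.9

210.9 dB


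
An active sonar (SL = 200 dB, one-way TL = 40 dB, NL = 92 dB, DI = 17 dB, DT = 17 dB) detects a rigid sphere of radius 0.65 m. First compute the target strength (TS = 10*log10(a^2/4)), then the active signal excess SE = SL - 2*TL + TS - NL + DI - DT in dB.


Step 1: TS = 10*log10(0.65^2/4) = -9.76 dB
Step 2: SE = SL - 2*TL + TS - NL + DI - DT = 200 - 2*40 + (-9.76) - 92 + 17 - 17 = 18.24

18.24 dB


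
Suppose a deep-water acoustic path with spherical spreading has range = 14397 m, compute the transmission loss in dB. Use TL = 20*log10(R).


83.17 dB


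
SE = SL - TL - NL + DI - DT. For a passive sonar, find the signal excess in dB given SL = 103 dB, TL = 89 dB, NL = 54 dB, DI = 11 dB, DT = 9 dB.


-38 dB


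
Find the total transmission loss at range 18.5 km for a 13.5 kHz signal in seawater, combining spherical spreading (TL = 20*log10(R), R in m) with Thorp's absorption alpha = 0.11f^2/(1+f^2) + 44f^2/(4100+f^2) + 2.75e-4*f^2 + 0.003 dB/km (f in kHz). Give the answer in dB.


Step 1 (Thorp): alpha = 0.11*182.25/(1+182.25) + 44*182.25/(4100+182.25) + 2.75e-4*182.25 + 0.003 = 2.0351 dB/km
Step 2: TL_spread = 20*log10(18500) = 85.34 dB
Step 3: TL_abs = alpha*R = 2.0351 * 18.5 = 37.65 dB
Step 4: TL_total = 85.34 + 37.65 = 122.99

122.99 dB


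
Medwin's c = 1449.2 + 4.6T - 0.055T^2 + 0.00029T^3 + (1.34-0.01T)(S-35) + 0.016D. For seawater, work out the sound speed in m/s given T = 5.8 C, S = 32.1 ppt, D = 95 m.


1471.89 m/s


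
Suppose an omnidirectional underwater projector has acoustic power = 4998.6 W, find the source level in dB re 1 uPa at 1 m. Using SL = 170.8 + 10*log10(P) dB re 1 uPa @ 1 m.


207.79 dB


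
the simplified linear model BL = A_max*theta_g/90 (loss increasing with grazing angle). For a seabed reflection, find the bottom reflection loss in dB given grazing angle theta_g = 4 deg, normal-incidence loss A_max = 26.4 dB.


1.17 dB


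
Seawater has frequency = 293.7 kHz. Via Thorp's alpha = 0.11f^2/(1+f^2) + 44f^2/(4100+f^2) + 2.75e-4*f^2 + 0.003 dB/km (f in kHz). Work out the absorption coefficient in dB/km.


f^2 = 86259.69
alpha = 0.11*86259.69/(1+86259.69) + 44*86259.69/(4100+86259.69) + 2.75e-4*86259.69 + 0.003 = 65.838

65.838 dB/km


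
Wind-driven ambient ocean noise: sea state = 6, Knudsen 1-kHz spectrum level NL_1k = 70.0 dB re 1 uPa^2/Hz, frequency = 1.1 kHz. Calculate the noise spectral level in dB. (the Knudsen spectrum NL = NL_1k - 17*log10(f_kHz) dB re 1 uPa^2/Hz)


NL = NL_1k - 17*log10(f_kHz) = 70.0 - 17*log10(1.1) = 70.0 - (0.7) = 69.3

69.3 dB


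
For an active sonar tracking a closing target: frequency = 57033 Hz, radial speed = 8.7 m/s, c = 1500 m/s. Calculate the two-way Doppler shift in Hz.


661.58 Hz


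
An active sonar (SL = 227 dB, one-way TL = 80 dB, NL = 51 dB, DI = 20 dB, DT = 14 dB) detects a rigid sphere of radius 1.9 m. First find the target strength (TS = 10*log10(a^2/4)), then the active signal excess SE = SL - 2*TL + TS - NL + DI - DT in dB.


Step 1: TS = 10*log10(1.9^2/4) = -0.45 dB
Step 2: SE = SL - 2*TL + TS - NL + DI - DT = 227 - 2*80 + (-0.45) - 51 + 20 - 14 = 21.55

21.55 dB


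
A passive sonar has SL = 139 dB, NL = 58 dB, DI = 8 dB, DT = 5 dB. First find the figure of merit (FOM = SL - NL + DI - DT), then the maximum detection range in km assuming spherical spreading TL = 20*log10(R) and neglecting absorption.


Step 1: FOM = SL - NL + DI - DT = 139 - 58 + 8 - 5 = 84 dB
Step 2: at max range FOM = TL = 20*log10(R), so R = 10^(84/20) = 15848.93 m = 15.85 km

15.85 km


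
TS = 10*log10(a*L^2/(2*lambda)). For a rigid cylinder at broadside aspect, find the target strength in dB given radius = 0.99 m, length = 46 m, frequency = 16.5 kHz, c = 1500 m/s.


lambda = 1500/16500 = 0.09091 m
TS = 10*log10(0.99*46^2/(2*0.09091)) = 40.62

40.62 dB


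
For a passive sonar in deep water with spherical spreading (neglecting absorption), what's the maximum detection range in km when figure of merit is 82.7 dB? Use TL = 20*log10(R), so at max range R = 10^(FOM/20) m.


At max range FOM = TL, so 20*log10(R) = 82.7
R = 10^(82.7/20) = 13645.83 m = 13.65 km

13.65 km


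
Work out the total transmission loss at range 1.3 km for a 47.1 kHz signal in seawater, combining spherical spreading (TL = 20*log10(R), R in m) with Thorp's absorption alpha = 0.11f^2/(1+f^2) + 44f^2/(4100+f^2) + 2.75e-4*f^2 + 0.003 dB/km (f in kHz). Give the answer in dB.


Step 1 (Thorp): alpha = 0.11*2218.41/(1+2218.41) + 44*2218.41/(4100+2218.41) + 2.75e-4*2218.41 + 0.003 = 16.1715 dB/km
Step 2: TL_spread = 20*log10(1300) = 62.28 dB
Step 3: TL_abs = alpha*R = 16.1715 * 1.3 = 21.02 dB
Step 4: TL_total = 62.28 + 21.02 = 83.3

83.3 dB


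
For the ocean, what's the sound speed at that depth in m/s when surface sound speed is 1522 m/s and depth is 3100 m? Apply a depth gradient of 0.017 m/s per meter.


c = 1522 + 0.017 * 3100 = 1574.7

1574.7 m/s


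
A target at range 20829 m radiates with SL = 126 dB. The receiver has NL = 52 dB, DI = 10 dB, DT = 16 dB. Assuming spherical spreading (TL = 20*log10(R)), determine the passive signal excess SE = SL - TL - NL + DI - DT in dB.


Step 1: TL = 20*log10(20829) = 86.37 dB
Step 2: SE = 126 - 86.37 - 52 + 10 - 16 = -18.37

-18.37 dB


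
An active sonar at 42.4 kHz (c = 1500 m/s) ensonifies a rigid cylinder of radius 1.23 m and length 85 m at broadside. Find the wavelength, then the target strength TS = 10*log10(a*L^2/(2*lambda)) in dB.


Step 1: lambda = c/f = 1500/42400 = 0.03538 m
Step 2: TS = 10*log10(a*L^2/(2*lambda)) = 10*log10(1.23*85^2/(2*0.03538)) = 50.99

50.99 dB


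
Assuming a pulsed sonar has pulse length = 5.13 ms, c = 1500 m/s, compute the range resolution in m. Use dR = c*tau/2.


dR = c*tau/2 = 1500 * 5.13e-3 / 2 = 3.8475

3.8475 m


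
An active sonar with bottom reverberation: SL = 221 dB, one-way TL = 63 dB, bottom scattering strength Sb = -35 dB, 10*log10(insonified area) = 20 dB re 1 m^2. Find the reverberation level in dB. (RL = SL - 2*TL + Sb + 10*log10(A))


RL = SL - 2*TL + Sb + 10*log10(A) = 221 - 2*63 + (-35) + 20 = 80

80 dB


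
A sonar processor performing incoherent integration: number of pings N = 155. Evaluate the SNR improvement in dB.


Gain = 5*log10(155) = 10.95

10.95 dB


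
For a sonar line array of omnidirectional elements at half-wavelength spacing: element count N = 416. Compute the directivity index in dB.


26.19 dB


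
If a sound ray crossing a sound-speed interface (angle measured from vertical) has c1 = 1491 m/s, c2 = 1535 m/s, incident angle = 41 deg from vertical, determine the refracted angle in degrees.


sin(theta2) = (c2/c1)*sin(theta1) = (1535/1491)*sin(41 deg) = 0.67542
theta2 = arcsin(0.67542) = 42.49

42.49 deg


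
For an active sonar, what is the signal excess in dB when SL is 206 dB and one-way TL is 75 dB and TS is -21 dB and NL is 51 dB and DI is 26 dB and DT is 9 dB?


1 dB


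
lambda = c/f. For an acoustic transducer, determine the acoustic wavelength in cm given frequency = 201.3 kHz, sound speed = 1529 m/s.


lambda = c/f = 1529 / 201300 = 0.0076 m = 0.76 cm

0.76 cm


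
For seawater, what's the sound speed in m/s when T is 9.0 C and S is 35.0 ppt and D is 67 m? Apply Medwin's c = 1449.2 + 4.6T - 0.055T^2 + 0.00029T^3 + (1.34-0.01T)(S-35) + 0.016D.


c = 1449.2 + 4.6*9.0 - 0.055*9.0^2 + 0.00029*9.0^3 + (1.34 - 0.01*9.0)*(35.0 - 35) + 0.016*67 = 1487.43

1487.43 m/s


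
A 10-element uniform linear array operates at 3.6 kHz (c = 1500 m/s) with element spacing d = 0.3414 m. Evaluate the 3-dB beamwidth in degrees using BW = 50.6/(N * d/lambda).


6.18 deg


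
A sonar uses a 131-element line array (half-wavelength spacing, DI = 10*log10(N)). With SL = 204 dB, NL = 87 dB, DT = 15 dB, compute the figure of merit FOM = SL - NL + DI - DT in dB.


Step 1: DI = 10*log10(131) = 21.17 dB
Step 2: FOM = SL - NL + DI - DT = 204 - 87 + 21.17 - 15 = 123.17

123.17 dB


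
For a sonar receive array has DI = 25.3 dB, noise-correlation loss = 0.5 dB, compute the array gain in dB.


24.8 dB


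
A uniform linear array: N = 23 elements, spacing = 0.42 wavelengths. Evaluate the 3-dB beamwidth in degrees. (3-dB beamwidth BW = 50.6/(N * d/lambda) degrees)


5.24 deg


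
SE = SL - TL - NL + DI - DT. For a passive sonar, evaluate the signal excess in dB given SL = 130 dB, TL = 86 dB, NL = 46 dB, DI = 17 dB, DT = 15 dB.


SE = SL - TL - NL + DI - DT = 130 - 86 - 46 + 17 - 15 = 0

0 dB


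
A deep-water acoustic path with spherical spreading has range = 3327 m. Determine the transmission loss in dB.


TL = 20*log10(3327) = 70.44

70.44 dB


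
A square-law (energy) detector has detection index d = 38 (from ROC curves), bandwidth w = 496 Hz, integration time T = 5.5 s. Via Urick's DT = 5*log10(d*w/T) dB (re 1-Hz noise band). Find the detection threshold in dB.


DT = 5*log10(d*w/T) = 5*log10(38 * 496 / 5.5) = 5*log10(3426.91) = 17.67

17.67 dB


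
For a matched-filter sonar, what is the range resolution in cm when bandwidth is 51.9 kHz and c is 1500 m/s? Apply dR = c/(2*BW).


dR = c/(2*BW) = 1500 / (2 * 51.9e3) = 0.0145 m = 1.45 cm

1.45 cm


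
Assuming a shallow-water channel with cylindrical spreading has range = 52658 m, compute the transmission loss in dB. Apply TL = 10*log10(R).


47.21 dB


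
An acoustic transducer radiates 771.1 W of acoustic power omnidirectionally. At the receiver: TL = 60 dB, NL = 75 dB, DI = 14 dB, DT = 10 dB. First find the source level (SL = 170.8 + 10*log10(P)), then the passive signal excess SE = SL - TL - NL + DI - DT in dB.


Step 1: SL = 170.8 + 10*log10(771.1) = 199.67 dB
Step 2: SE = SL - TL - NL + DI - DT = 199.67 - 60 - 75 + 14 - 10 = 68.67

68.67 dB


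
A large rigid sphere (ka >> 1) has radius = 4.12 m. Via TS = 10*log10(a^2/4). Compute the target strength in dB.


TS = 10*log10(4.12^2 / 4) = 10*log10(4.2436) = 6.28

6.28 dB


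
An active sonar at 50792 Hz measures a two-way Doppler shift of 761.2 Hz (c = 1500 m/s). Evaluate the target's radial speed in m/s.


From fd = 2*f*v/c, v = c*fd/(2*f) = 1500 * 761.2 / (2*50792) = 11.24

11.24 m/s


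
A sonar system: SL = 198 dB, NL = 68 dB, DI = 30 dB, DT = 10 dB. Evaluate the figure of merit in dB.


150 dB


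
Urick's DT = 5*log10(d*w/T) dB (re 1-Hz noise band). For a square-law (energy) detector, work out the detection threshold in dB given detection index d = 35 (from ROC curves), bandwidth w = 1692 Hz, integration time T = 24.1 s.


DT = 5*log10(d*w/T) = 5*log10(35 * 1692 / 24.1) = 5*log10(2457.26) = 16.95

16.95 dB


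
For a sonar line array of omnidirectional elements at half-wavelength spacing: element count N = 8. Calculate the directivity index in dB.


9.03 dB


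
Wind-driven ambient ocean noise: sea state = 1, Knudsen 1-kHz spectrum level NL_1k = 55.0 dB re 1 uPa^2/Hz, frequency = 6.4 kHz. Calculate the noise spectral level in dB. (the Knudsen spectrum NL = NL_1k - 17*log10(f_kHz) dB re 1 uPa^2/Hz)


NL = NL_1k - 17*log10(f_kHz) = 55.0 - 17*log10(6.4) = 55.0 - (13.71) = 41.29

41.29 dB


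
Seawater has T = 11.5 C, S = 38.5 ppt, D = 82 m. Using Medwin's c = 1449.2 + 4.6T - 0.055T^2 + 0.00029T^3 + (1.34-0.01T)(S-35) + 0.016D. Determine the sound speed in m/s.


1500.87 m/s


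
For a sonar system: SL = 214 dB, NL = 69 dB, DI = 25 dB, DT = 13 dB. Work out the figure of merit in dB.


157 dB


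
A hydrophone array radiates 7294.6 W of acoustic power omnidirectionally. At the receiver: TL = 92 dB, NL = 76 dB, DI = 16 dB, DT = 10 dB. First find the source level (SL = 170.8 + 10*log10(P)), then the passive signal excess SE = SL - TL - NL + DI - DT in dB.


Step 1: SL = 170.8 + 10*log10(7294.6) = 209.43 dB
Step 2: SE = SL - TL - NL + DI - DT = 209.43 - 92 - 76 + 16 - 10 = 47.43

47.43 dB


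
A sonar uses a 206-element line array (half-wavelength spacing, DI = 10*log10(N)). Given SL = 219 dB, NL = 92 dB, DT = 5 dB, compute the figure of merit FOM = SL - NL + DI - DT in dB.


Step 1: DI = 10*log10(206) = 23.14 dB
Step 2: FOM = SL - NL + DI - DT = 219 - 92 + 23.14 - 5 = 145.14

145.14 dB


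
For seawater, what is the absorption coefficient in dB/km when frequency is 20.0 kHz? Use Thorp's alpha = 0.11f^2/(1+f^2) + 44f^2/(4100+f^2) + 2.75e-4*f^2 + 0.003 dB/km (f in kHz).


f^2 = 400.0
alpha = 0.11*400.0/(1+400.0) + 44*400.0/(4100+400.0) + 2.75e-4*400.0 + 0.003 = 4.134

4.134 dB/km


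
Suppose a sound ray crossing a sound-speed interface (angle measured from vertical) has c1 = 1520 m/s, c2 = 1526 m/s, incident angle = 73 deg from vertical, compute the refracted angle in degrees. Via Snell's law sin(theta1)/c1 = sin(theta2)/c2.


sin(theta2) = (c2/c1)*sin(theta1) = (1526/1520)*sin(73 deg) = 0.96008
theta2 = arcsin(0.96008) = 73.76

73.76 deg


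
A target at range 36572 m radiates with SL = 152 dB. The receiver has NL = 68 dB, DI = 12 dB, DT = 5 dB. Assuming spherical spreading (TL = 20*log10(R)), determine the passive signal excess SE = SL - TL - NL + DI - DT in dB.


Step 1: TL = 20*log10(36572) = 91.26 dB
Step 2: SE = 152 - 91.26 - 68 + 12 - 5 = -0.26

-0.26 dB


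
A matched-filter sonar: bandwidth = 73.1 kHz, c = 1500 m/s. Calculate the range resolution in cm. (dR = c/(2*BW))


dR = c/(2*BW) = 1500 / (2 * 73.1e3) = 0.0103 m = 1.03 cm

1.03 cm


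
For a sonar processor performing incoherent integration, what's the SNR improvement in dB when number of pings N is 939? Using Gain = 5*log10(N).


14.86 dB


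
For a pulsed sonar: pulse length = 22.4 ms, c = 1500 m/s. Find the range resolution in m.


dR = c*tau/2 = 1500 * 22.4e-3 / 2 = 16.8

16.8 m


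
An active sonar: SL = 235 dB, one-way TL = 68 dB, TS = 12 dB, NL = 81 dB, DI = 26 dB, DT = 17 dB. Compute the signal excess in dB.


SE = SL - 2*TL + TS - NL + DI - DT = 235 - 2*68 + (12) - 81 + 26 - 17 = 39

39 dB


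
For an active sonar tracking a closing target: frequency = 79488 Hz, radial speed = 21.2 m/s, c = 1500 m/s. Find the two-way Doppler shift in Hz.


2246.86 Hz


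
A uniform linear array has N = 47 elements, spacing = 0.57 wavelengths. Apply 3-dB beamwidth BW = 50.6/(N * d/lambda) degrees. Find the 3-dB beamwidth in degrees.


BW = 50.6 / (47 * 0.57) = 50.6 / 26.79 = 1.89

1.89 deg
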